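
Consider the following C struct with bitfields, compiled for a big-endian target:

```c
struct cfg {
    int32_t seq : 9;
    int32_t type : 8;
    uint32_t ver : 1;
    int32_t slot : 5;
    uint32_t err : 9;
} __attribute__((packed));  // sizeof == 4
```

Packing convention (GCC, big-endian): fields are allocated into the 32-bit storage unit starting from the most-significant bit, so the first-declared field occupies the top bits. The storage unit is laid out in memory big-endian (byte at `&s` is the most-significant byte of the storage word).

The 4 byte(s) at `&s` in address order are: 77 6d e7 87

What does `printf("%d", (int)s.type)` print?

[0]=0x77 [1]=0x6d [2]=0xe7 [3]=0x87 (big-endian) → word 0x776de787
seq:9 @ bit 23 → (0x776de787>>23)&0x1ff = 0xee
type:8 @ bit 15 → (0x776de787>>15)&0xff = 0xdb  ←
ver:1 @ bit 14 → (0x776de787>>14)&0x1 = 0x1
slot:5 @ bit 9 → (0x776de787>>9)&0x1f = 0x13
err:9 @ bit 0 → (0x776de787>>0)&0x1ff = 0x187
type signed 8b, MSB=1: 219 - 256 = -37

-37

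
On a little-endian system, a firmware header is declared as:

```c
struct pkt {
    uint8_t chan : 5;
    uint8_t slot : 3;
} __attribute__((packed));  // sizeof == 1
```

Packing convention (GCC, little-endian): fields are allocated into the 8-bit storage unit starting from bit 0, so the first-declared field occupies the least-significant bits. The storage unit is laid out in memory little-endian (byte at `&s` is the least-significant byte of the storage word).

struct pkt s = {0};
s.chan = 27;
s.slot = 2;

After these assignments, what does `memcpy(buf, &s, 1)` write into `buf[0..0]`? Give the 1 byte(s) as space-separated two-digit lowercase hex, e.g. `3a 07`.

chan:5 = 27 → 0x1b << 0 → word 0x1b
slot:3 = 2 → 0x2 << 5 → word 0x5b
word = 0x5b → little-endian bytes:
  [0]=0x5b

5b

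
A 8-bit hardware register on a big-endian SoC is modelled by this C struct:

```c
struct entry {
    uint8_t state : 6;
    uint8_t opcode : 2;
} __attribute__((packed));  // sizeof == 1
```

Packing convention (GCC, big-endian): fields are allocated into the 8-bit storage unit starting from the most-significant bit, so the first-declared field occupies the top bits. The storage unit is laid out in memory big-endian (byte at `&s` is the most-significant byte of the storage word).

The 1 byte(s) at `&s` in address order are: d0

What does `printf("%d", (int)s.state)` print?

52

[0]=0xd0 (big-endian) → word 0xd0
state:6 @ bit 2 → (0xd0>>2)&0x3f = 0x34  ←
opcode:2 @ bit 0 → (0xd0>>0)&0x3 = 0x0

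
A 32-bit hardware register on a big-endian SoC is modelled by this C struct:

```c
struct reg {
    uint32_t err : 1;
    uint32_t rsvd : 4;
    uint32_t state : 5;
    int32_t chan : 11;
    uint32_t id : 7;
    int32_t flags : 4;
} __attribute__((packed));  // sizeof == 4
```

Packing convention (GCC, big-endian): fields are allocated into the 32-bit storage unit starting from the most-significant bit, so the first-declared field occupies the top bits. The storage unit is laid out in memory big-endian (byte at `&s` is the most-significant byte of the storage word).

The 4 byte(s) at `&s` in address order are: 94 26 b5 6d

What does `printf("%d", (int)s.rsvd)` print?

2

[0]=0x94 [1]=0x26 [2]=0xb5 [3]=0x6d (big-endian) → word 0x9426b56d
err [31+:1] = (word>>31) & 0x1 = 1
rsvd [27+:4] = (word>>27) & 0xf = 2  ←
state [22+:5] = (word>>22) & 0x1f = 16
chan [11+:11] = (word>>11) & 0x7ff = 1238
id [4+:7] = (word>>4) & 0x7f = 86
flags [0+:4] = (word>>0) & 0xf = 13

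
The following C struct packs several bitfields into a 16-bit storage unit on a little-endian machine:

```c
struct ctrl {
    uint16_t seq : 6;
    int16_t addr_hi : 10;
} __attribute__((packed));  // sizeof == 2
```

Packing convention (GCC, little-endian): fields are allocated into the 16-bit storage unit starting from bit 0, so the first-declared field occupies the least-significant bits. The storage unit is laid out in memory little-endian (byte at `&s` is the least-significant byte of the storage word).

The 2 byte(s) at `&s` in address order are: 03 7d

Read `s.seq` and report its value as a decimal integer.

3

[0]=0x03 [1]=0x7d (little-endian) → word 0x7d03
seq:6 @ bit 0 → (0x7d03>>0)&0x3f = 0x3  ←
addr_hi:10 @ bit 6 → (0x7d03>>6)&0x3ff = 0x1f4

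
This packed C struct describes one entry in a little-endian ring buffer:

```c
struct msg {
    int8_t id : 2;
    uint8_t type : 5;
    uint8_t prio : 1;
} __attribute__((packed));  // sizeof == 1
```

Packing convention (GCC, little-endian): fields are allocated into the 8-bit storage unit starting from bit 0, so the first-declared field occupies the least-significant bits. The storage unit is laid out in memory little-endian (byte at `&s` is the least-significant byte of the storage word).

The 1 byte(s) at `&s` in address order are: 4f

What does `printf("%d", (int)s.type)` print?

[0]=0x4f (little-endian) → word 0x4f
id:2 @ bit 0 → (0x4f>>0)&0x3 = 0x3
type:5 @ bit 2 → (0x4f>>2)&0x1f = 0x13  ←
prio:1 @ bit 7 → (0x4f>>7)&0x1 = 0x0

19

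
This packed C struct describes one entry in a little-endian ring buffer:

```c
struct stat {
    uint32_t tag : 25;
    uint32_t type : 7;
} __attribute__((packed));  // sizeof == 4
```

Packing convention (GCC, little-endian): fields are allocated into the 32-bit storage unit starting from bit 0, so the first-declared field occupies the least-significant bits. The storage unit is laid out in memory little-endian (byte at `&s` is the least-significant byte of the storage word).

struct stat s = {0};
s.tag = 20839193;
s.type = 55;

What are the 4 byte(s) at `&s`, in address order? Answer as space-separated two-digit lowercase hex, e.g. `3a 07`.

[0+:25] tag=20839193 & 0x1ffffff = 0x13dfb19; word=0x013dfb19
[25+:7] type=55 & 0x7f = 0x37; word=0x6f3dfb19
word = 0x6f3dfb19 → little-endian bytes:
  [0]=0x19  [1]=0xfb  [2]=0x3d  [3]=0x6f

19 fb 3d 6f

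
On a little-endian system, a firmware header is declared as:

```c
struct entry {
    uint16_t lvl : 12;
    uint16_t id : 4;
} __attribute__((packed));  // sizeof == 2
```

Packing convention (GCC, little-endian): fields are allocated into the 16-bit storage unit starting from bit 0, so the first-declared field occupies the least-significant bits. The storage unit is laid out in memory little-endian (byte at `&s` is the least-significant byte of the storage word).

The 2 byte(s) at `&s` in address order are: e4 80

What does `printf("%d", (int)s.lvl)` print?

228

[0]=0xe4 [1]=0x80 (little-endian) → word 0x80e4
lvl:12 @ bit 0 → (0x80e4>>0)&0xfff = 0xe4  ←
id:4 @ bit 12 → (0x80e4>>12)&0xf = 0x8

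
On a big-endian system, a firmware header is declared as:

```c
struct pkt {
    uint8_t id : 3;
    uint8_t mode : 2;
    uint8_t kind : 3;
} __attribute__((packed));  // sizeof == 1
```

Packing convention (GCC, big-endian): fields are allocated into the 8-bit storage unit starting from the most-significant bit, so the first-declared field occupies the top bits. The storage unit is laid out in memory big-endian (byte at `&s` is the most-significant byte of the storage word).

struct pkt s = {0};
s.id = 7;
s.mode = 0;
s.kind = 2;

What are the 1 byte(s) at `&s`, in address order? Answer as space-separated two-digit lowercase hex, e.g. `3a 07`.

id (3b) val=7 bits=0x7 at bit 5: 0xe0
mode (2b) val=0 bits=0x0 at bit 3: 0xe0
kind (3b) val=2 bits=0x2 at bit 0: 0xe2
word = 0xe2 → big-endian bytes:
  [0]=0xe2

e2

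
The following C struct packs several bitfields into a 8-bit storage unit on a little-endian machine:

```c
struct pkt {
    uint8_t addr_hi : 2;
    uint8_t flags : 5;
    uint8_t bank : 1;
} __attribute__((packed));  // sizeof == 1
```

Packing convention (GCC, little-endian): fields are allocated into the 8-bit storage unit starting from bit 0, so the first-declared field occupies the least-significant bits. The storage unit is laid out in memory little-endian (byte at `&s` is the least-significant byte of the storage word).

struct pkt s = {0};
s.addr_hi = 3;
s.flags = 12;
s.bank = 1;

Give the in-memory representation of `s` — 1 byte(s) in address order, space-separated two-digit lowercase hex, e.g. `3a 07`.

addr_hi (2b) val=3 bits=0x3 at bit 0: 0x03
flags (5b) val=12 bits=0xc at bit 2: 0x33
bank (1b) val=1 bits=0x1 at bit 7: 0xb3
word = 0xb3 → little-endian bytes:
  [0]=0xb3

b3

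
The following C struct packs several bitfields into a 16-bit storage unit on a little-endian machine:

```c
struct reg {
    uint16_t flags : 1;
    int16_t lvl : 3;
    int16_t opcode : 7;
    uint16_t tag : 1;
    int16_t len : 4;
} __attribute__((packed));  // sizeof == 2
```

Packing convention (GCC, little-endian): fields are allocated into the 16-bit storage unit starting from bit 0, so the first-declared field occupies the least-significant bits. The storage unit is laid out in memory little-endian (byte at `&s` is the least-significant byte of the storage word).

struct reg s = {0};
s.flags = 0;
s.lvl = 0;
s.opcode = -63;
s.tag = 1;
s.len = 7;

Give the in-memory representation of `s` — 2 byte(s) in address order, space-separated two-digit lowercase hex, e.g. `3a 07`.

10 7c

flags:1 = 0 → 0x0 << 0 → word 0x0000
lvl:3 = 0 → 0x0 << 1 → word 0x0000
opcode:7 = -63 → 0x41 << 4 → word 0x0410
tag:1 = 1 → 0x1 << 11 → word 0x0c10
len:4 = 7 → 0x7 << 12 → word 0x7c10
word = 0x7c10 → little-endian bytes:
  [0]=0x10  [1]=0x7c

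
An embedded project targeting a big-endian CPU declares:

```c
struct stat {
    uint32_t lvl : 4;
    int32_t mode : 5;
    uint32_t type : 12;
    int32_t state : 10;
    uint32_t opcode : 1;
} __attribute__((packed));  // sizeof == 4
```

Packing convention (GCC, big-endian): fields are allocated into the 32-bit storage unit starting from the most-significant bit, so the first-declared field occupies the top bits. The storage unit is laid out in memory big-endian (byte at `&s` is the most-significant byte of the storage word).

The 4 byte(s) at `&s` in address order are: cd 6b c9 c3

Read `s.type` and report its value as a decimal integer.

[0]=0xcd [1]=0x6b [2]=0xc9 [3]=0xc3 (big-endian) → word 0xcd6bc9c3
lvl [28+:4] = (word>>28) & 0xf = 12
mode [23+:5] = (word>>23) & 0x1f = 26
type [11+:12] = (word>>11) & 0xfff = 3449  ←
state [1+:10] = (word>>1) & 0x3ff = 225
opcode [0+:1] = (word>>0) & 0x1 = 1

3449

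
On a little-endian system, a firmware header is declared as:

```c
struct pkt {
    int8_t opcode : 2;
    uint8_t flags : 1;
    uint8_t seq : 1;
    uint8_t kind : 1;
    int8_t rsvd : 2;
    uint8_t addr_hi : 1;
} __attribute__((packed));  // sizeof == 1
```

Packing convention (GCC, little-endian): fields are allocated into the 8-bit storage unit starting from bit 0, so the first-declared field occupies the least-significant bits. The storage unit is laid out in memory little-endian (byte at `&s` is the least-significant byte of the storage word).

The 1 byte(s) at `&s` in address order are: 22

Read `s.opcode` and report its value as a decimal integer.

[0]=0x22 (little-endian) → word 0x22
opcode:2 @ bit 0 → (0x22>>0)&0x3 = 0x2  ←
flags:1 @ bit 2 → (0x22>>2)&0x1 = 0x0
seq:1 @ bit 3 → (0x22>>3)&0x1 = 0x0
kind:1 @ bit 4 → (0x22>>4)&0x1 = 0x0
rsvd:2 @ bit 5 → (0x22>>5)&0x3 = 0x1
addr_hi:1 @ bit 7 → (0x22>>7)&0x1 = 0x0
opcode signed 2b, MSB=1: 2 - 4 = -2

-2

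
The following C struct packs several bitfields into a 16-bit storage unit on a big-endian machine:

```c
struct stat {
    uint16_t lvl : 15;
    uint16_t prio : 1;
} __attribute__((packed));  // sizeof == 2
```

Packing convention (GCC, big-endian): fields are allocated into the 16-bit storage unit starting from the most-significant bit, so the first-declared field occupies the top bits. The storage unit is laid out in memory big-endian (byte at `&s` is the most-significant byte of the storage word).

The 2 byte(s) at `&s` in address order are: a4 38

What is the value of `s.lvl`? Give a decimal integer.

[0]=0xa4 [1]=0x38 (big-endian) → word 0xa438
lvl [1+:15] = (word>>1) & 0x7fff = 21020  ←
prio [0+:1] = (word>>0) & 0x1 = 0

21020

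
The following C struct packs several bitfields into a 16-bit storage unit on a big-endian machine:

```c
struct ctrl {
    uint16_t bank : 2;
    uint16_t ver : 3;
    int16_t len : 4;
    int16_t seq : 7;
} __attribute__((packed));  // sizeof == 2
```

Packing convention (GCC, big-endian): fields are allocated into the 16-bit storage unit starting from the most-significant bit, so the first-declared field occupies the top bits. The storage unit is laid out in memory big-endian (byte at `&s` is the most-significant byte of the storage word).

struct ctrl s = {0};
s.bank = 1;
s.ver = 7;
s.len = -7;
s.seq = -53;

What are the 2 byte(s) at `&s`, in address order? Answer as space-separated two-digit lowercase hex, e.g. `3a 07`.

7c cb

bank:2 = 1 → 0x1 << 14 → word 0x4000
ver:3 = 7 → 0x7 << 11 → word 0x7800
len:4 = -7 → 0x9 << 7 → word 0x7c80
seq:7 = -53 → 0x4b << 0 → word 0x7ccb
word = 0x7ccb → big-endian bytes:
  [0]=0x7c  [1]=0xcb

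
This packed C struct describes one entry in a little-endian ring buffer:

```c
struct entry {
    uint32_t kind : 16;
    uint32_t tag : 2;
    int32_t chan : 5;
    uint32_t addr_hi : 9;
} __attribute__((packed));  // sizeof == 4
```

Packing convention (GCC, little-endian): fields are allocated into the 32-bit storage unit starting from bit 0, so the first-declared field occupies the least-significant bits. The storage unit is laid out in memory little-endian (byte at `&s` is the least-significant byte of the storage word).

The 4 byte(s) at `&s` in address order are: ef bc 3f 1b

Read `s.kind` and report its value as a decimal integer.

[0]=0xef [1]=0xbc [2]=0x3f [3]=0x1b (little-endian) → word 0x1b3fbcef
kind [0+:16] = (word>>0) & 0xffff = 48367  ←
tag [16+:2] = (word>>16) & 0x3 = 3
chan [18+:5] = (word>>18) & 0x1f = 15
addr_hi [23+:9] = (word>>23) & 0x1ff = 54

48367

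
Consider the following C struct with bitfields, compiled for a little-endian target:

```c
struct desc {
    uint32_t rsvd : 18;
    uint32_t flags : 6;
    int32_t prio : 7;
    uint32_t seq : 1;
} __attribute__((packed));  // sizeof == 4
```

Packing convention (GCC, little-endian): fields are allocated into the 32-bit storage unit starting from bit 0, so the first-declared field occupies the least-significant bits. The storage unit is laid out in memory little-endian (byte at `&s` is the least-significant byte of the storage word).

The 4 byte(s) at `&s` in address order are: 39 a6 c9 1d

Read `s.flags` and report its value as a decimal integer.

[0]=0x39 [1]=0xa6 [2]=0xc9 [3]=0x1d (little-endian) → word 0x1dc9a639
rsvd:18 @ bit 0 → (0x1dc9a639>>0)&0x3ffff = 0x1a639
flags:6 @ bit 18 → (0x1dc9a639>>18)&0x3f = 0x32  ←
prio:7 @ bit 24 → (0x1dc9a639>>24)&0x7f = 0x1d
seq:1 @ bit 31 → (0x1dc9a639>>31)&0x1 = 0x0

50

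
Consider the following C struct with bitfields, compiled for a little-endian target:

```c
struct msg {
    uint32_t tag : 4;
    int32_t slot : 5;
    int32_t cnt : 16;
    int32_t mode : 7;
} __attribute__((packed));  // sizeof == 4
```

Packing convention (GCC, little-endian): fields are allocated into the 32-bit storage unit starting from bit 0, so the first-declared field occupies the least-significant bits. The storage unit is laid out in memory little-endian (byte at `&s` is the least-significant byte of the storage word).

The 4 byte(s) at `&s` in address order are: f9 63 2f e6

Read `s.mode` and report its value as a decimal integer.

-13

[0]=0xf9 [1]=0x63 [2]=0x2f [3]=0xe6 (little-endian) → word 0xe62f63f9
tag:4 @ bit 0 → (0xe62f63f9>>0)&0xf = 0x9
slot:5 @ bit 4 → (0xe62f63f9>>4)&0x1f = 0x1f
cnt:16 @ bit 9 → (0xe62f63f9>>9)&0xffff = 0x17b1
mode:7 @ bit 25 → (0xe62f63f9>>25)&0x7f = 0x73  ←
mode signed 7b, MSB=1: 115 - 128 = -13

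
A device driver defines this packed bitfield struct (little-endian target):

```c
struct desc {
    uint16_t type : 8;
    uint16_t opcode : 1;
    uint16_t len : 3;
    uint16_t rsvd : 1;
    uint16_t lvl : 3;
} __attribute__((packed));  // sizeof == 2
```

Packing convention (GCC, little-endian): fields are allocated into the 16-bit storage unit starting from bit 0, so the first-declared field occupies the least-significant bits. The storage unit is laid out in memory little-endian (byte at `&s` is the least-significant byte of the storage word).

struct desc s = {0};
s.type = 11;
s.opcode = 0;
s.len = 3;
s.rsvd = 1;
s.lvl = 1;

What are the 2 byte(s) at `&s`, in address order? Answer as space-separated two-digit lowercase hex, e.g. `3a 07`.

[0+:8] type=11 & 0xff = 0xb; word=0x000b
[8+:1] opcode=0 & 0x1 = 0x0; word=0x000b
[9+:3] len=3 & 0x7 = 0x3; word=0x060b
[12+:1] rsvd=1 & 0x1 = 0x1; word=0x160b
[13+:3] lvl=1 & 0x7 = 0x1; word=0x360b
word = 0x360b → little-endian bytes:
  [0]=0x0b  [1]=0x36

0b 36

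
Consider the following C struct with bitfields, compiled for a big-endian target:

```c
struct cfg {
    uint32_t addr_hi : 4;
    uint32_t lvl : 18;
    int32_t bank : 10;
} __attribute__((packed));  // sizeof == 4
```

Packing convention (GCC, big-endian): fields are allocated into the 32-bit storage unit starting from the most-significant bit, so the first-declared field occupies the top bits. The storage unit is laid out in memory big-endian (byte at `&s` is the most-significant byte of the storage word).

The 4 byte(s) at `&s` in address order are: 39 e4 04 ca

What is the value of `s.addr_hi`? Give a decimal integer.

3

[0]=0x39 [1]=0xe4 [2]=0x04 [3]=0xca (big-endian) → word 0x39e404ca
addr_hi [28+:4] = (word>>28) & 0xf = 3  ←
lvl [10+:18] = (word>>10) & 0x3ffff = 162049
bank [0+:10] = (word>>0) & 0x3ff = 202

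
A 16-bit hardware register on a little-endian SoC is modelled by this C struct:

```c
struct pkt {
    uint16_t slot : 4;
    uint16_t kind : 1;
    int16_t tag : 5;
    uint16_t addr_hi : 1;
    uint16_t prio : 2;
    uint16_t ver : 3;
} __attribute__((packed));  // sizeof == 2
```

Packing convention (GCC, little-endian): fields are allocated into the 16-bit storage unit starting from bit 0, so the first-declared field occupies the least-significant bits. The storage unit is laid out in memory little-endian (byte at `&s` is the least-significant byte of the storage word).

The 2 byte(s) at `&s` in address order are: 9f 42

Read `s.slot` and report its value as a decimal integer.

[0]=0x9f [1]=0x42 (little-endian) → word 0x429f
slot [0+:4] = (word>>0) & 0xf = 15  ←
kind [4+:1] = (word>>4) & 0x1 = 1
tag [5+:5] = (word>>5) & 0x1f = 20
addr_hi [10+:1] = (word>>10) & 0x1 = 0
prio [11+:2] = (word>>11) & 0x3 = 0
ver [13+:3] = (word>>13) & 0x7 = 2

15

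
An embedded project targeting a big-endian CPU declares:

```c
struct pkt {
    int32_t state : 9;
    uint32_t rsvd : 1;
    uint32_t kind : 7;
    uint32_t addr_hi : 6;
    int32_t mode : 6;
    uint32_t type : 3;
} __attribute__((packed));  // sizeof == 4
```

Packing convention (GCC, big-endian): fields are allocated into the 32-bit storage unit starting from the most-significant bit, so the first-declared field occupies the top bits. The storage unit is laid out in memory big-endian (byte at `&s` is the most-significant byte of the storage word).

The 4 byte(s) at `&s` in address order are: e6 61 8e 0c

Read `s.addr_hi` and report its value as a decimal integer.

[0]=0xe6 [1]=0x61 [2]=0x8e [3]=0x0c (big-endian) → word 0xe6618e0c
state [23+:9] = (word>>23) & 0x1ff = 460
rsvd [22+:1] = (word>>22) & 0x1 = 1
kind [15+:7] = (word>>15) & 0x7f = 67
addr_hi [9+:6] = (word>>9) & 0x3f = 7  ←
mode [3+:6] = (word>>3) & 0x3f = 1
type [0+:3] = (word>>0) & 0x7 = 4

7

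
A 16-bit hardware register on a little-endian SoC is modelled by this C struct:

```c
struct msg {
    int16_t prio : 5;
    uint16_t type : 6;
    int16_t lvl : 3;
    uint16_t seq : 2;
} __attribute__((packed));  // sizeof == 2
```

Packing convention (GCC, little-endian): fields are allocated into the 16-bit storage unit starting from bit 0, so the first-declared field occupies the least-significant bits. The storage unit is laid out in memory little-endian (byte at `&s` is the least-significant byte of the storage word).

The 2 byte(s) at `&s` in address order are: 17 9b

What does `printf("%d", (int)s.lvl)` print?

[0]=0x17 [1]=0x9b (little-endian) → word 0x9b17
prio:5 @ bit 0 → (0x9b17>>0)&0x1f = 0x17
type:6 @ bit 5 → (0x9b17>>5)&0x3f = 0x18
lvl:3 @ bit 11 → (0x9b17>>11)&0x7 = 0x3  ←
seq:2 @ bit 14 → (0x9b17>>14)&0x3 = 0x2
lvl signed 3b, MSB=0: value = 3

3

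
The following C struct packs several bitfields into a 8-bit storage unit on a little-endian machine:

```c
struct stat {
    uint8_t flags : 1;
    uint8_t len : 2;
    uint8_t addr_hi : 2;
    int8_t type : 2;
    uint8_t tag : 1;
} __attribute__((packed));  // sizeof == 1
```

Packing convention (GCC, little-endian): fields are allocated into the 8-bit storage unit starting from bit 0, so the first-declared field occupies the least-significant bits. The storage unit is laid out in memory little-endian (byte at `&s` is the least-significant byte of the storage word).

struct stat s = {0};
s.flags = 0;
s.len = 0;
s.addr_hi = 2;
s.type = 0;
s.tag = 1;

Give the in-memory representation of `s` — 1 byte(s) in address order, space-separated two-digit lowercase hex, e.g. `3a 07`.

90

[0+:1] flags=0 & 0x1 = 0x0; word=0x00
[1+:2] len=0 & 0x3 = 0x0; word=0x00
[3+:2] addr_hi=2 & 0x3 = 0x2; word=0x10
[5+:2] type=0 & 0x3 = 0x0; word=0x10
[7+:1] tag=1 & 0x1 = 0x1; word=0x90
word = 0x90 → little-endian bytes:
  [0]=0x90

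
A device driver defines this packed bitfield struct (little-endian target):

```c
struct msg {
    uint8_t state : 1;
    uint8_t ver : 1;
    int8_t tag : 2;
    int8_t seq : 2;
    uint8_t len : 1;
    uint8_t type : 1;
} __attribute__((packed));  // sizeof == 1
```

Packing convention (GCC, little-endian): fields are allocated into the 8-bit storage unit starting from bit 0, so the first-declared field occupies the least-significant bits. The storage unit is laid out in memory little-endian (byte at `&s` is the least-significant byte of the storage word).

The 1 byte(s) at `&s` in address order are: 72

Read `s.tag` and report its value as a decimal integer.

[0]=0x72 (little-endian) → word 0x72
state:1 @ bit 0 → (0x72>>0)&0x1 = 0x0
ver:1 @ bit 1 → (0x72>>1)&0x1 = 0x1
tag:2 @ bit 2 → (0x72>>2)&0x3 = 0x0  ←
seq:2 @ bit 4 → (0x72>>4)&0x3 = 0x3
len:1 @ bit 6 → (0x72>>6)&0x1 = 0x1
type:1 @ bit 7 → (0x72>>7)&0x1 = 0x0
tag signed 2b, MSB=0: value = 0

0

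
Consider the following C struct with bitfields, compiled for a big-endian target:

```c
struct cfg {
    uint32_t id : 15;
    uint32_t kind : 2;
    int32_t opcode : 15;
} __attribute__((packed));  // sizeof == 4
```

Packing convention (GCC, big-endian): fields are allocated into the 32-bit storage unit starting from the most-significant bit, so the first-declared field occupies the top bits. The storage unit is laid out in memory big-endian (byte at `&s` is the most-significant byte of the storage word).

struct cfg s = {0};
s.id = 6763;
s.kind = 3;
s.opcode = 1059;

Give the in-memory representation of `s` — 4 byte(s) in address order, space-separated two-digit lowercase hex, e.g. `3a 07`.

34 d7 84 23

id:15 = 6763 → 0x1a6b << 17 → word 0x34d60000
kind:2 = 3 → 0x3 << 15 → word 0x34d78000
opcode:15 = 1059 → 0x423 << 0 → word 0x34d78423
word = 0x34d78423 → big-endian bytes:
  [0]=0x34  [1]=0xd7  [2]=0x84  [3]=0x23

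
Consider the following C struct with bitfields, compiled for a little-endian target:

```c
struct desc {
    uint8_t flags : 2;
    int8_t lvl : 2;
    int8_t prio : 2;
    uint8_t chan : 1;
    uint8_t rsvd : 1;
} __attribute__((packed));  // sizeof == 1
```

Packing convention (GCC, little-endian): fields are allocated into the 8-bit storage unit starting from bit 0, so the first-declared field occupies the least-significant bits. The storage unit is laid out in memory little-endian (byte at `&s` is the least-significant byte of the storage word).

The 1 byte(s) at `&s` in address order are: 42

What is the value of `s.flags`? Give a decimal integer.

[0]=0x42 (little-endian) → word 0x42
flags [0+:2] = (word>>0) & 0x3 = 2  ←
lvl [2+:2] = (word>>2) & 0x3 = 0
prio [4+:2] = (word>>4) & 0x3 = 0
chan [6+:1] = (word>>6) & 0x1 = 1
rsvd [7+:1] = (word>>7) & 0x1 = 0

2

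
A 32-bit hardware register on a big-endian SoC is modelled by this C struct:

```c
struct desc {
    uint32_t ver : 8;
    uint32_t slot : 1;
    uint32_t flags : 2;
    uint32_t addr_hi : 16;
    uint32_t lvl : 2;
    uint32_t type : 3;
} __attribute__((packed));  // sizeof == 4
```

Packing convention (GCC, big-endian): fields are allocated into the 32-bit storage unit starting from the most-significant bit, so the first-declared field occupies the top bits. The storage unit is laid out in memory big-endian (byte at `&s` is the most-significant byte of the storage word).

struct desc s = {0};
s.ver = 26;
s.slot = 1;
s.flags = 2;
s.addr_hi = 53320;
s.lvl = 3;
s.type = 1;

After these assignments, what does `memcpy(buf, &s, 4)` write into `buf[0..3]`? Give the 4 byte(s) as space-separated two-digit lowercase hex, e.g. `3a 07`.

[24+:8] ver=26 & 0xff = 0x1a; word=0x1a000000
[23+:1] slot=1 & 0x1 = 0x1; word=0x1a800000
[21+:2] flags=2 & 0x3 = 0x2; word=0x1ac00000
[5+:16] addr_hi=53320 & 0xffff = 0xd048; word=0x1ada0900
[3+:2] lvl=3 & 0x3 = 0x3; word=0x1ada0918
[0+:3] type=1 & 0x7 = 0x1; word=0x1ada0919
word = 0x1ada0919 → big-endian bytes:
  [0]=0x1a  [1]=0xda  [2]=0x09  [3]=0x19

1a da 09 19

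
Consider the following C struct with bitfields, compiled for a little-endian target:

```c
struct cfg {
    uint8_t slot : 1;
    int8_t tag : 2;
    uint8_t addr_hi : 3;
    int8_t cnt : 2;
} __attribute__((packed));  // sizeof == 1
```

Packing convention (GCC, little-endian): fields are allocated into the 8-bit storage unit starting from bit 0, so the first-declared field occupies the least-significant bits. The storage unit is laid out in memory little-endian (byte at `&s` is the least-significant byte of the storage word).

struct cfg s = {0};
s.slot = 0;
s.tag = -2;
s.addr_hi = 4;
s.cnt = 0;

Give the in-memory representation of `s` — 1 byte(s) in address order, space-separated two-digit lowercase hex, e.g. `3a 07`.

slot (1b) val=0 bits=0x0 at bit 0: 0x00
tag (2b) val=-2 bits=0x2 at bit 1: 0x04
addr_hi (3b) val=4 bits=0x4 at bit 3: 0x24
cnt (2b) val=0 bits=0x0 at bit 6: 0x24
word = 0x24 → little-endian bytes:
  [0]=0x24

24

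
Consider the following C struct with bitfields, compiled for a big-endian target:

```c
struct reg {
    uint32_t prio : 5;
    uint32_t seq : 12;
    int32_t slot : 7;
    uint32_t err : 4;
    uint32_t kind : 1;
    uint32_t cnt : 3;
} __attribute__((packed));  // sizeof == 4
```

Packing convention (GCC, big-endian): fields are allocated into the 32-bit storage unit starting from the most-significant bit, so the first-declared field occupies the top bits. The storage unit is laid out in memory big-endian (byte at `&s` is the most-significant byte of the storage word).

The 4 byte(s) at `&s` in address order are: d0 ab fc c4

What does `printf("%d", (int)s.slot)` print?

[0]=0xd0 [1]=0xab [2]=0xfc [3]=0xc4 (big-endian) → word 0xd0abfcc4
prio [27+:5] = (word>>27) & 0x1f = 26
seq [15+:12] = (word>>15) & 0xfff = 343
slot [8+:7] = (word>>8) & 0x7f = 124  ←
err [4+:4] = (word>>4) & 0xf = 12
kind [3+:1] = (word>>3) & 0x1 = 0
cnt [0+:3] = (word>>0) & 0x7 = 4
slot signed 7b, MSB=1: 124 - 128 = -4

-4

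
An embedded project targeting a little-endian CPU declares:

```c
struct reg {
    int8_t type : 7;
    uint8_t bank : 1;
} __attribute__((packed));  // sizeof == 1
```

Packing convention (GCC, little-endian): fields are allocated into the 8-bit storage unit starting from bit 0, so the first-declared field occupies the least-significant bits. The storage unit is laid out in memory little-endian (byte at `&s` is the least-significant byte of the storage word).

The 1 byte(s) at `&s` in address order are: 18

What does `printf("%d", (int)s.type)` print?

[0]=0x18 (little-endian) → word 0x18
type [0+:7] = (word>>0) & 0x7f = 24  ←
bank [7+:1] = (word>>7) & 0x1 = 0
type signed 7b, MSB=0: value = 24

24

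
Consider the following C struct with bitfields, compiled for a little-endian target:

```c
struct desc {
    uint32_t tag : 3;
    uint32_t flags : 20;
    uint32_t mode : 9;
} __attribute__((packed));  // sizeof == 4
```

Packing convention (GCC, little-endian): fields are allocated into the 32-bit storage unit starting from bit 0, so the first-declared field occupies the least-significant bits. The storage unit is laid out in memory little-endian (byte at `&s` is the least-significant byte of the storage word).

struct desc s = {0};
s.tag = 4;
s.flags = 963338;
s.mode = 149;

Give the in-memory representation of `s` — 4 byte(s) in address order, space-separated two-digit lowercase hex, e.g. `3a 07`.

[0+:3] tag=4 & 0x7 = 0x4; word=0x00000004
[3+:20] flags=963338 & 0xfffff = 0xeb30a; word=0x00759854
[23+:9] mode=149 & 0x1ff = 0x95; word=0x4af59854
word = 0x4af59854 → little-endian bytes:
  [0]=0x54  [1]=0x98  [2]=0xf5  [3]=0x4a

54 98 f5 4a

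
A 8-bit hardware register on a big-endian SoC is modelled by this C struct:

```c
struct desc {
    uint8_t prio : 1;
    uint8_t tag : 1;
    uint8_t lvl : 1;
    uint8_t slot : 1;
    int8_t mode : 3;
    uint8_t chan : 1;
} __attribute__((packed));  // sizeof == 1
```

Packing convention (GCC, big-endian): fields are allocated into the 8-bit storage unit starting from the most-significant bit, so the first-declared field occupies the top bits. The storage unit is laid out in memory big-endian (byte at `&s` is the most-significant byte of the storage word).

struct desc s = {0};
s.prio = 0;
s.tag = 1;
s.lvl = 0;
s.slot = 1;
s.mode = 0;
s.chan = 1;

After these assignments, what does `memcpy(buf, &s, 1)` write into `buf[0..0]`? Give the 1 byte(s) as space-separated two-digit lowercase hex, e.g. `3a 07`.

51

prio (1b) val=0 bits=0x0 at bit 7: 0x00
tag (1b) val=1 bits=0x1 at bit 6: 0x40
lvl (1b) val=0 bits=0x0 at bit 5: 0x40
slot (1b) val=1 bits=0x1 at bit 4: 0x50
mode (3b) val=0 bits=0x0 at bit 1: 0x50
chan (1b) val=1 bits=0x1 at bit 0: 0x51
word = 0x51 → big-endian bytes:
  [0]=0x51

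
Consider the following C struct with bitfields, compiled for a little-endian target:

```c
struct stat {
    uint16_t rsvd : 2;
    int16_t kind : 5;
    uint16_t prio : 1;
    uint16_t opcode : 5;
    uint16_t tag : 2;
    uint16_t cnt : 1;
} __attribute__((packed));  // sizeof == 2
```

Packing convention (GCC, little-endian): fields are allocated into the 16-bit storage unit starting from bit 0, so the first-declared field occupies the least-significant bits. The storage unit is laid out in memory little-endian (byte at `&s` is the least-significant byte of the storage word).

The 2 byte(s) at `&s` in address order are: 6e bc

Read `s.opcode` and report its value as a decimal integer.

28

[0]=0x6e [1]=0xbc (little-endian) → word 0xbc6e
rsvd [0+:2] = (word>>0) & 0x3 = 2
kind [2+:5] = (word>>2) & 0x1f = 27
prio [7+:1] = (word>>7) & 0x1 = 0
opcode [8+:5] = (word>>8) & 0x1f = 28  ←
tag [13+:2] = (word>>13) & 0x3 = 1
cnt [15+:1] = (word>>15) & 0x1 = 1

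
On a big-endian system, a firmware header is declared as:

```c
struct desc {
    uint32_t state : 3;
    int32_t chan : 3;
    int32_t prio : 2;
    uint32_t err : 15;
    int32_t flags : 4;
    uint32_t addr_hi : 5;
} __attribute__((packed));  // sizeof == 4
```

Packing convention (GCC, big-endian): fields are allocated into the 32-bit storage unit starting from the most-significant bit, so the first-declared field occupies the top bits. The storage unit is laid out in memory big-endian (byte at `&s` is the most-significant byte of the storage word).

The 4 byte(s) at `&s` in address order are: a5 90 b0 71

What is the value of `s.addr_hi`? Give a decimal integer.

17

[0]=0xa5 [1]=0x90 [2]=0xb0 [3]=0x71 (big-endian) → word 0xa590b071
state [29+:3] = (word>>29) & 0x7 = 5
chan [26+:3] = (word>>26) & 0x7 = 1
prio [24+:2] = (word>>24) & 0x3 = 1
err [9+:15] = (word>>9) & 0x7fff = 18520
flags [5+:4] = (word>>5) & 0xf = 3
addr_hi [0+:5] = (word>>0) & 0x1f = 17  ←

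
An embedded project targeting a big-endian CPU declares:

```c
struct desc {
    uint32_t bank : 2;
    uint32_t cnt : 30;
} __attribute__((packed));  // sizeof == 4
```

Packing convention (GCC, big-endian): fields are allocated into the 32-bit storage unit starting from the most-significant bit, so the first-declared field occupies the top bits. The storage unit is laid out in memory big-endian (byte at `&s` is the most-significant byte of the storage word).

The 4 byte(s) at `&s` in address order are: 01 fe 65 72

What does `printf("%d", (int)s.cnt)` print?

33449330

[0]=0x01 [1]=0xfe [2]=0x65 [3]=0x72 (big-endian) → word 0x01fe6572
bank:2 @ bit 30 → (0x01fe6572>>30)&0x3 = 0x0
cnt:30 @ bit 0 → (0x01fe6572>>0)&0x3fffffff = 0x1fe6572  ←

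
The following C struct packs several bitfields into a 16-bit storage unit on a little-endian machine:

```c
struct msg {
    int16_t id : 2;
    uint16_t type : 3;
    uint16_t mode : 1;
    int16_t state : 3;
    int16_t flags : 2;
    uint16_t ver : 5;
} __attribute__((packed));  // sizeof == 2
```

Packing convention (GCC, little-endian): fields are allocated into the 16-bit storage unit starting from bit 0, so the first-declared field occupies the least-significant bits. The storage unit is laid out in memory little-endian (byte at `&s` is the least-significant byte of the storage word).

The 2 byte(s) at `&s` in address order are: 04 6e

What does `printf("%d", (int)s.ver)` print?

[0]=0x04 [1]=0x6e (little-endian) → word 0x6e04
id [0+:2] = (word>>0) & 0x3 = 0
type [2+:3] = (word>>2) & 0x7 = 1
mode [5+:1] = (word>>5) & 0x1 = 0
state [6+:3] = (word>>6) & 0x7 = 0
flags [9+:2] = (word>>9) & 0x3 = 3
ver [11+:5] = (word>>11) & 0x1f = 13  ←

13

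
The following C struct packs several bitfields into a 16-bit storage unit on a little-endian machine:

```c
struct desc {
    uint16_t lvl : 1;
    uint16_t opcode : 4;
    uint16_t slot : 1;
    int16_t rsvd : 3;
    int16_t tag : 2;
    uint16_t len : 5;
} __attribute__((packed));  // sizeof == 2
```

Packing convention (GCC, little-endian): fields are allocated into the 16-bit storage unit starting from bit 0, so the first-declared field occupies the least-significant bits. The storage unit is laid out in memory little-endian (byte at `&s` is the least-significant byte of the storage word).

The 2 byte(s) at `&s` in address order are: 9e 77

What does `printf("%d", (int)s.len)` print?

14

[0]=0x9e [1]=0x77 (little-endian) → word 0x779e
lvl [0+:1] = (word>>0) & 0x1 = 0
opcode [1+:4] = (word>>1) & 0xf = 15
slot [5+:1] = (word>>5) & 0x1 = 0
rsvd [6+:3] = (word>>6) & 0x7 = 6
tag [9+:2] = (word>>9) & 0x3 = 3
len [11+:5] = (word>>11) & 0x1f = 14  ←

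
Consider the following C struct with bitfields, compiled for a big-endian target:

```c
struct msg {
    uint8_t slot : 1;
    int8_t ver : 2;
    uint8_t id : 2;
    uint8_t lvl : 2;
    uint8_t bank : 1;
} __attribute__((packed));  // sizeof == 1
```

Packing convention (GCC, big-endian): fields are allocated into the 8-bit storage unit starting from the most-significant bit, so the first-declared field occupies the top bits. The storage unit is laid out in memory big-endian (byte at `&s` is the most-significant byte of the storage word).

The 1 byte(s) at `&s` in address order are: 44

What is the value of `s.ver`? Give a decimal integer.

[0]=0x44 (big-endian) → word 0x44
slot [7+:1] = (word>>7) & 0x1 = 0
ver [5+:2] = (word>>5) & 0x3 = 2  ←
id [3+:2] = (word>>3) & 0x3 = 0
lvl [1+:2] = (word>>1) & 0x3 = 2
bank [0+:1] = (word>>0) & 0x1 = 0
ver signed 2b, MSB=1: 2 - 4 = -2

-2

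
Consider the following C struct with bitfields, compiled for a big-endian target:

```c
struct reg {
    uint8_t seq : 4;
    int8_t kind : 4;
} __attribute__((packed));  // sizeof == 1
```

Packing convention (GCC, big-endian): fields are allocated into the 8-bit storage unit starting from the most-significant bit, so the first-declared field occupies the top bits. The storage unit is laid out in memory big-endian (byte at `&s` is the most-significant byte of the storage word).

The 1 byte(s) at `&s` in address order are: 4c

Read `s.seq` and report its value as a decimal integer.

[0]=0x4c (big-endian) → word 0x4c
seq:4 @ bit 4 → (0x4c>>4)&0xf = 0x4  ←
kind:4 @ bit 0 → (0x4c>>0)&0xf = 0xc

4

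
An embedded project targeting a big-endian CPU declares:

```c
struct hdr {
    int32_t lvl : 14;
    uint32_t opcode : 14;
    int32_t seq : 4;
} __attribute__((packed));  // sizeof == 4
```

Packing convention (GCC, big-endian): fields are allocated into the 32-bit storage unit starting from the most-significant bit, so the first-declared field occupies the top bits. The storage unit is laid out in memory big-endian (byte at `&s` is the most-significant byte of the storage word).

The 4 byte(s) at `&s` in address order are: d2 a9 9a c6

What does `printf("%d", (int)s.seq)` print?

6

[0]=0xd2 [1]=0xa9 [2]=0x9a [3]=0xc6 (big-endian) → word 0xd2a99ac6
lvl:14 @ bit 18 → (0xd2a99ac6>>18)&0x3fff = 0x34aa
opcode:14 @ bit 4 → (0xd2a99ac6>>4)&0x3fff = 0x19ac
seq:4 @ bit 0 → (0xd2a99ac6>>0)&0xf = 0x6  ←
seq signed 4b, MSB=0: value = 6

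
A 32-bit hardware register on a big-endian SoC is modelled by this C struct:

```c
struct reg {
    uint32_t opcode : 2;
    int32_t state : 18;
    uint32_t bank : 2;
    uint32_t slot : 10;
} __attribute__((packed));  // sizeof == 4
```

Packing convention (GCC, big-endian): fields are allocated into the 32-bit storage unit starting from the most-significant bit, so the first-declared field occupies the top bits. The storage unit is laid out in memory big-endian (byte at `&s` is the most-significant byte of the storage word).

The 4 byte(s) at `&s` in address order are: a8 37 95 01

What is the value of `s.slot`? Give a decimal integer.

[0]=0xa8 [1]=0x37 [2]=0x95 [3]=0x01 (big-endian) → word 0xa8379501
opcode [30+:2] = (word>>30) & 0x3 = 2
state [12+:18] = (word>>12) & 0x3ffff = 164729
bank [10+:2] = (word>>10) & 0x3 = 1
slot [0+:10] = (word>>0) & 0x3ff = 257  ←

257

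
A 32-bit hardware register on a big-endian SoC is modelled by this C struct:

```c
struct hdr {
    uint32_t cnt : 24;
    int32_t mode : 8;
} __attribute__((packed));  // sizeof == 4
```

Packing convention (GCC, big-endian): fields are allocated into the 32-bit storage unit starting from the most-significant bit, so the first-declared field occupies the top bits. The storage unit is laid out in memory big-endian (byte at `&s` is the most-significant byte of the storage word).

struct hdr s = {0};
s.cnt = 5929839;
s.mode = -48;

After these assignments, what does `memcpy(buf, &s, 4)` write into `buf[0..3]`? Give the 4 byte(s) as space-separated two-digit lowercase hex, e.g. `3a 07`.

5a 7b 6f d0

cnt (24b) val=5929839 bits=0x5a7b6f at bit 8: 0x5a7b6f00
mode (8b) val=-48 bits=0xd0 at bit 0: 0x5a7b6fd0
word = 0x5a7b6fd0 → big-endian bytes:
  [0]=0x5a  [1]=0x7b  [2]=0x6f  [3]=0xd0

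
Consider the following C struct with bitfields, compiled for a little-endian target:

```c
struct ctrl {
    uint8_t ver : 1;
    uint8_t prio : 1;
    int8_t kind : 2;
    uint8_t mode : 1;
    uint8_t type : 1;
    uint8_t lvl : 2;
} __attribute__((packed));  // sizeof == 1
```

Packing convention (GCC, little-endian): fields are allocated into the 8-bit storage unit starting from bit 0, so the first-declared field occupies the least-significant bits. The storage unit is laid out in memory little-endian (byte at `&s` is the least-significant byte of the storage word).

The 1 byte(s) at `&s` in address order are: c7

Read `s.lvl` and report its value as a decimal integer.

3

[0]=0xc7 (little-endian) → word 0xc7
ver [0+:1] = (word>>0) & 0x1 = 1
prio [1+:1] = (word>>1) & 0x1 = 1
kind [2+:2] = (word>>2) & 0x3 = 1
mode [4+:1] = (word>>4) & 0x1 = 0
type [5+:1] = (word>>5) & 0x1 = 0
lvl [6+:2] = (word>>6) & 0x3 = 3  ←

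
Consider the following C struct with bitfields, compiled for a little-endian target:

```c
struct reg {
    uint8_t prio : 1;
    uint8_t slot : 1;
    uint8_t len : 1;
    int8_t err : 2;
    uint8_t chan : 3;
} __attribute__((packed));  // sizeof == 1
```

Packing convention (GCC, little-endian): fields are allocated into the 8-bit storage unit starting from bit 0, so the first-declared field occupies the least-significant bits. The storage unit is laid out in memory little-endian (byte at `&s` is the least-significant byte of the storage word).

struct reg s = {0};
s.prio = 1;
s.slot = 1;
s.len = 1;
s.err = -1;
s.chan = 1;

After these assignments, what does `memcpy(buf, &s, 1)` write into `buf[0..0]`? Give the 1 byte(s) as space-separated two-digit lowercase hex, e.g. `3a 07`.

prio:1 = 1 → 0x1 << 0 → word 0x01
slot:1 = 1 → 0x1 << 1 → word 0x03
len:1 = 1 → 0x1 << 2 → word 0x07
err:2 = -1 → 0x3 << 3 → word 0x1f
chan:3 = 1 → 0x1 << 5 → word 0x3f
word = 0x3f → little-endian bytes:
  [0]=0x3f

3f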